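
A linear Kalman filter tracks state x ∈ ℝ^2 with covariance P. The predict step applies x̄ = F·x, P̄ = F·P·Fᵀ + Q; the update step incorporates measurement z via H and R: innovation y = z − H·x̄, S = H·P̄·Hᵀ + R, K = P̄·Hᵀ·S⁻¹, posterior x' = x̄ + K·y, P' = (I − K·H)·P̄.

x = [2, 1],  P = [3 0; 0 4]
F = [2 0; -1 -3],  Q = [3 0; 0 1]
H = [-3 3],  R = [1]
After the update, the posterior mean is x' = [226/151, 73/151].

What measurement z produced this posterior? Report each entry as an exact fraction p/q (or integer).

x̄ = F·x = [4, -5]
P̄ = F·P·Fᵀ + Q = [15 -6; -6 40]
S = H·P̄·Hᵀ + R = [604]
K = P̄·Hᵀ·S⁻¹ = [-63/604; 69/302]
x' − x̄ = [-378/151, 828/151] = K·y
y = (KᵀK)⁻¹·Kᵀ·(x' − x̄) = [24]
z = y + H·x̄ = [24] + [-27] = [-3]

z = [-3]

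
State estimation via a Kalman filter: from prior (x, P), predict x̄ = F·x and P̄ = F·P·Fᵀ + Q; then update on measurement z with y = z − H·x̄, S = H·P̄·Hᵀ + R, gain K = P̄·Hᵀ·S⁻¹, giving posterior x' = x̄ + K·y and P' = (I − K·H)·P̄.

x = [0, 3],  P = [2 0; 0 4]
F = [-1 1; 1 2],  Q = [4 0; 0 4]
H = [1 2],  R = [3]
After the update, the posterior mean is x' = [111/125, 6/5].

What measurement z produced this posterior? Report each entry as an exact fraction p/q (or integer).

x̄ = F·x = [3, 6]
P̄ = F·P·Fᵀ + Q = [10 6; 6 22]
S = H·P̄·Hᵀ + R = [125]
K = P̄·Hᵀ·S⁻¹ = [22/125; 2/5]
x' − x̄ = [-264/125, -24/5] = K·y
y = (KᵀK)⁻¹·Kᵀ·(x' − x̄) = [-12]
z = y + H·x̄ = [-12] + [15] = [3]

z = [3]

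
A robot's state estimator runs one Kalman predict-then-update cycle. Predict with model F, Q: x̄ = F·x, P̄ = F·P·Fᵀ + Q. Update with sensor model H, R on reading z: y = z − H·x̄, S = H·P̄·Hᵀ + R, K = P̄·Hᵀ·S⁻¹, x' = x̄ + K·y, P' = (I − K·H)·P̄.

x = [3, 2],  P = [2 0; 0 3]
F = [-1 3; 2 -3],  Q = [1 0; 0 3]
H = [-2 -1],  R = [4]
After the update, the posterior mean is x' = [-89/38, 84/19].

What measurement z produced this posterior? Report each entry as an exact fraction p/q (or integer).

z = [1]

x̄ = F·x = [3, 0]
P̄ = F·P·Fᵀ + Q = [30 -31; -31 38]
S = H·P̄·Hᵀ + R = [38]
K = P̄·Hᵀ·S⁻¹ = [-29/38; 12/19]
x' − x̄ = [-203/38, 84/19] = K·y
y = (KᵀK)⁻¹·Kᵀ·(x' − x̄) = [7]
z = y + H·x̄ = [7] + [-6] = [1]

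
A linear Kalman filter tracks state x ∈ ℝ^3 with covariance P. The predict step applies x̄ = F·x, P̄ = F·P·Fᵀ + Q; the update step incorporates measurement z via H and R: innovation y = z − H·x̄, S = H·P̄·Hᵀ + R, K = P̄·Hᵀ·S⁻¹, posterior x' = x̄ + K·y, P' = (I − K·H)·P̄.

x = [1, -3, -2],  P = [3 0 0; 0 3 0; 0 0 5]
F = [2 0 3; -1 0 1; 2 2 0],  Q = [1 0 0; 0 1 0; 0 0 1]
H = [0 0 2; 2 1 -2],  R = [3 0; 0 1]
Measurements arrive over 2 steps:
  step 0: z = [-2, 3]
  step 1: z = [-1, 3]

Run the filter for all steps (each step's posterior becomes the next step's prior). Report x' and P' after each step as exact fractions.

step 0: x' = [22397/13711, -34914/13711, -15376/13711], P' = [53245/27422 -53127/27422 10356/13711; -53127/27422 105975/27422 -882/13711; 10356/13711 -882/13711 9939/13711]
step 1: x' = [20653206/9294793, -25537589/9294793, -5862452/9294793], P' = [36433076/27884379 -22602296/27884379 5991016/9294793; -22602296/27884379 15958299/9294793 698850/9294793; 5991016/9294793 698850/9294793 6375873/9294793]

step 0: x̄ = F·x = [-4, -3, -4]
step 0: P̄ = F·P·Fᵀ + Q = [58 9 12; 9 9 -6; 12 -6 25]
step 0: y = z − H·x̄ = [6, 6]
step 0: S = H·P̄·Hᵀ + R = [103 -64; -64 306]
step 0: K = P̄·Hᵀ·S⁻¹ = [6904/13711 11939/27422; -588/13711 3249/27422; 6626/13711 -48/13711]
step 0: x' = x̄ + K·y = [22397/13711, -34914/13711, -15376/13711]
step 0: P' = (I − K·H)·P̄ = [53245/27422 -53127/27422 10356/13711; -53127/27422 105975/27422 -882/13711; 10356/13711 -882/13711 9939/13711]
step 1: x̄ = F·x = [-1334/13711, -37773/13711, -25034/13711]
step 1: P̄ = F·P·Fᵀ + Q = [333924/13711 -33784/13711 57080/13711; -33784/13711 59121/27422 18830/13711; 57080/13711 18830/13711 119643/13711]
step 1: y = z − H·x̄ = [36357/13711, 31506/13711]
step 1: S = H·P̄·Hᵀ + R = [519705/13711 -212592/13711; -212592/13711 2380887/27422]
step 1: K = P̄·Hᵀ·S⁻¹ = [11982032/27884379 14317760/27884379; 465900/9294793 -1522795/27884379; 4250582/9294793 -70864/9294793]
step 1: x' = x̄ + K·y = [20653206/9294793, -25537589/9294793, -5862452/9294793]
step 1: P' = (I − K·H)·P̄ = [36433076/27884379 -22602296/27884379 5991016/9294793; -22602296/27884379 15958299/9294793 698850/9294793; 5991016/9294793 698850/9294793 6375873/9294793]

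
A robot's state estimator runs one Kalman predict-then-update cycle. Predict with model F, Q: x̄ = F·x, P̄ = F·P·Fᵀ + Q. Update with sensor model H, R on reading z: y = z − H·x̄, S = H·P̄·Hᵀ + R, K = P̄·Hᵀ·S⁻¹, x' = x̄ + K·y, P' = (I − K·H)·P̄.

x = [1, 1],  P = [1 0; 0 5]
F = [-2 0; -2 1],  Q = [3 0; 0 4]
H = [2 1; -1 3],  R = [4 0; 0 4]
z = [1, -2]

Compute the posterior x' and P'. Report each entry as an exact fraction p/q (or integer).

x̄ = F·x = [-2, -1]
P̄ = F·P·Fᵀ + Q = [7 4; 4 13]
y = z − H·x̄ = [6, -1]
S = H·P̄·Hᵀ + R = [61 45; 45 104]
K = P̄·Hᵀ·S⁻¹ = [1647/4319 -505/4319; 87/617 170/617]
x' = x̄ + K·y = [1749/4319, -265/617]
P' = (I − K·H)·P̄ = [3112/4319 52/617; 52/617 244/617]

x' = [1749/4319, -265/617]
P' = [3112/4319 52/617; 52/617 244/617]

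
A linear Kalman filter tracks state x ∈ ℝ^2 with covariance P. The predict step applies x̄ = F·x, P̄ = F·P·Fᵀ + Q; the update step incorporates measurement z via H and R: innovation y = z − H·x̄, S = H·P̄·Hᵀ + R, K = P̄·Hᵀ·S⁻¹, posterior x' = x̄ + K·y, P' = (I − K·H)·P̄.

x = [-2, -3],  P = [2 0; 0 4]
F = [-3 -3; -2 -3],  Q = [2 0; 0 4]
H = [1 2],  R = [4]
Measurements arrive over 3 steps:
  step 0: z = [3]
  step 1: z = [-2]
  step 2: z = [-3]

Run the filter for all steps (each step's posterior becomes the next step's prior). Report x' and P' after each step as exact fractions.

step 0: x̄ = F·x = [15, 13]
step 0: P̄ = F·P·Fᵀ + Q = [56 48; 48 48]
step 0: y = z − H·x̄ = [-38]
step 0: S = H·P̄·Hᵀ + R = [444]
step 0: K = P̄·Hᵀ·S⁻¹ = [38/111; 12/37]
step 0: x' = x̄ + K·y = [221/111, 25/37]
step 0: P' = (I − K·H)·P̄ = [440/111 -48/37; -48/37 48/37]
step 1: x̄ = F·x = [-8, -667/111]
step 1: P̄ = F·P·Fᵀ + Q = [26 16; 16 1772/111]
step 1: y = z − H·x̄ = [2000/111]
step 1: S = H·P̄·Hᵀ + R = [17522/111]
step 1: K = P̄·Hᵀ·S⁻¹ = [3219/8761; 2660/8761]
step 1: x' = x̄ + K·y = [-12088/8761, -4717/8761]
step 1: P' = (I − K·H)·P̄ = [41084/8761 -14104/8761; -14104/8761 12372/8761]
step 2: x̄ = F·x = [50415/8761, 38327/8761]
step 2: P̄ = F·P·Fᵀ + Q = [244754/8761 146292/8761; 146292/8761 141480/8761]
step 2: y = z − H·x̄ = [-153352/8761]
step 2: S = H·P̄·Hᵀ + R = [1430886/8761]
step 2: K = P̄·Hᵀ·S⁻¹ = [268669/715443; 71542/238481]
step 2: x' = x̄ + K·y = [-585763/715443, -208977/238481]
step 2: P' = (I − K·H)·P̄ = [3508900/715443 -405704/238481; -405704/238481 345936/238481]

step 0: x' = [221/111, 25/37], P' = [440/111 -48/37; -48/37 48/37]
step 1: x' = [-12088/8761, -4717/8761], P' = [41084/8761 -14104/8761; -14104/8761 12372/8761]
step 2: x' = [-585763/715443, -208977/238481], P' = [3508900/715443 -405704/238481; -405704/238481 345936/238481]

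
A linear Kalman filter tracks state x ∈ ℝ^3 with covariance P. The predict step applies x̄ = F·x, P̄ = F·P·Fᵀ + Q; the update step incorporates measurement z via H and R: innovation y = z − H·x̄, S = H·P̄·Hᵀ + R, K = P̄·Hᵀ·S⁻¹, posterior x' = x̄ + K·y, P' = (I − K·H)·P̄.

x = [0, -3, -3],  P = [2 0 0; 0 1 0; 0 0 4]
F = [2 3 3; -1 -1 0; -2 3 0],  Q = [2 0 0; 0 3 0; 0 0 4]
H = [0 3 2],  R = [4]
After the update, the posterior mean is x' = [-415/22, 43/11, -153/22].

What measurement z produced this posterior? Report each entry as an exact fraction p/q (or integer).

z = [-2]

x̄ = F·x = [-18, 3, -9]
P̄ = F·P·Fᵀ + Q = [55 -7 1; -7 6 1; 1 1 21]
S = H·P̄·Hᵀ + R = [154]
K = P̄·Hᵀ·S⁻¹ = [-19/154; 10/77; 45/154]
x' − x̄ = [-19/22, 10/11, 45/22] = K·y
y = (KᵀK)⁻¹·Kᵀ·(x' − x̄) = [7]
z = y + H·x̄ = [7] + [-9] = [-2]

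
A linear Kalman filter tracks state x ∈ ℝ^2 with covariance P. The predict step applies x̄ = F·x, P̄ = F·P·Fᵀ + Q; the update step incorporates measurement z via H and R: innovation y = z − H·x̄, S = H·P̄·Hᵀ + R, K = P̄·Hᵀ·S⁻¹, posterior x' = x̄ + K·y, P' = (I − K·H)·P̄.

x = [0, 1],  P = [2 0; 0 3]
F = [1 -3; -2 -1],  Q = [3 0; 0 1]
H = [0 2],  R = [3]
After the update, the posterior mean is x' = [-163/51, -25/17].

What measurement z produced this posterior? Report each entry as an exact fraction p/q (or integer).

z = [-3]

x̄ = F·x = [-3, -1]
P̄ = F·P·Fᵀ + Q = [32 5; 5 12]
S = H·P̄·Hᵀ + R = [51]
K = P̄·Hᵀ·S⁻¹ = [10/51; 8/17]
x' − x̄ = [-10/51, -8/17] = K·y
y = (KᵀK)⁻¹·Kᵀ·(x' − x̄) = [-1]
z = y + H·x̄ = [-1] + [-2] = [-3]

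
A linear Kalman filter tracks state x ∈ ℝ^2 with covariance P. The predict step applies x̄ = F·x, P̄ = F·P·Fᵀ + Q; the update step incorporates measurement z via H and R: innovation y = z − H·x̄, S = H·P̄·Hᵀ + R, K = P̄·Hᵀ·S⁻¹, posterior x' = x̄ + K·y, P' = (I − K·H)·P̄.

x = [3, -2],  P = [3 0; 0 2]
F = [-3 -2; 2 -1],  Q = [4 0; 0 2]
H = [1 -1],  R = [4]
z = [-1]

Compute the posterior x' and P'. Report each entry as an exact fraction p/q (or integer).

x̄ = F·x = [-5, 8]
P̄ = F·P·Fᵀ + Q = [39 -14; -14 16]
y = z − H·x̄ = [12]
S = H·P̄·Hᵀ + R = [87]
K = P̄·Hᵀ·S⁻¹ = [53/87; -10/29]
x' = x̄ + K·y = [67/29, 112/29]
P' = (I − K·H)·P̄ = [584/87 124/29; 124/29 164/29]

x' = [67/29, 112/29]
P' = [584/87 124/29; 124/29 164/29]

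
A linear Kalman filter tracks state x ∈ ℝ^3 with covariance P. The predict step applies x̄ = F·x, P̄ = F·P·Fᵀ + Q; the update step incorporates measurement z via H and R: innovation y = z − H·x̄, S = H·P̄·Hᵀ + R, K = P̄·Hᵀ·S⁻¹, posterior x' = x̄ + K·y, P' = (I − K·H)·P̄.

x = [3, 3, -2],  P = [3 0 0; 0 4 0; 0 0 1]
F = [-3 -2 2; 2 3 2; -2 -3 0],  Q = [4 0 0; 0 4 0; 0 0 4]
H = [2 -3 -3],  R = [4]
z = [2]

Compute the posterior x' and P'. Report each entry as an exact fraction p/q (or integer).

x' = [-643/67, 37/67, -501/67]
P' = [1392/67 -296/67 1194/67; -296/67 1252/67 -1416/67; 1194/67 -1416/67 2188/67]

x̄ = F·x = [-19, 11, -15]
P̄ = F·P·Fᵀ + Q = [51 -38 42; -38 56 -48; 42 -48 52]
y = z − H·x̄ = [28]
S = H·P̄·Hᵀ + R = [268]
K = P̄·Hᵀ·S⁻¹ = [45/134; -25/67; 18/67]
x' = x̄ + K·y = [-643/67, 37/67, -501/67]
P' = (I − K·H)·P̄ = [1392/67 -296/67 1194/67; -296/67 1252/67 -1416/67; 1194/67 -1416/67 2188/67]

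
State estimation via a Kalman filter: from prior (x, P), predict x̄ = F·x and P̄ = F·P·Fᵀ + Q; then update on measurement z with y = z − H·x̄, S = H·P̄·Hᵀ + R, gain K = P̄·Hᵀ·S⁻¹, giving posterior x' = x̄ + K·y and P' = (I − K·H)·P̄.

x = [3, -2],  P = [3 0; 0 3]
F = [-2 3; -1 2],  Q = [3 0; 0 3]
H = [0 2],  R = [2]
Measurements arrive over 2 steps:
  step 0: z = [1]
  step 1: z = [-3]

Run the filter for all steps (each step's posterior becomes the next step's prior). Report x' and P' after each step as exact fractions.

step 0: x̄ = F·x = [-12, -7]
step 0: P̄ = F·P·Fᵀ + Q = [42 24; 24 18]
step 0: y = z − H·x̄ = [15]
step 0: S = H·P̄·Hᵀ + R = [74]
step 0: K = P̄·Hᵀ·S⁻¹ = [24/37; 18/37]
step 0: x' = x̄ + K·y = [-84/37, 11/37]
step 0: P' = (I − K·H)·P̄ = [402/37 24/37; 24/37 18/37]
step 1: x̄ = F·x = [201/37, 106/37]
step 1: P̄ = F·P·Fᵀ + Q = [1593/37 744/37; 744/37 489/37]
step 1: y = z − H·x̄ = [-323/37]
step 1: S = H·P̄·Hᵀ + R = [2030/37]
step 1: K = P̄·Hᵀ·S⁻¹ = [744/1015; 489/1015]
step 1: x' = x̄ + K·y = [-981/1015, -1361/1015]
step 1: P' = (I − K·H)·P̄ = [13779/1015 744/1015; 744/1015 489/1015]

step 0: x' = [-84/37, 11/37], P' = [402/37 24/37; 24/37 18/37]
step 1: x' = [-981/1015, -1361/1015], P' = [13779/1015 744/1015; 744/1015 489/1015]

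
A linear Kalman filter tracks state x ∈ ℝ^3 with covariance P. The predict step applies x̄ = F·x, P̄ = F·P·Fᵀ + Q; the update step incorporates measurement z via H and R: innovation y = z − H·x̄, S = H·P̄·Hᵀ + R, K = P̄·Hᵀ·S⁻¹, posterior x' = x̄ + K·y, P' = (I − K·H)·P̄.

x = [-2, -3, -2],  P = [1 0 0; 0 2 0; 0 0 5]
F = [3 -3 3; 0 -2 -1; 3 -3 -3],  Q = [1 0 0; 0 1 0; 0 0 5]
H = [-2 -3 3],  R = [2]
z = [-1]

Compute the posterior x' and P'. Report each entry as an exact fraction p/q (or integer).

x̄ = F·x = [-3, 8, 9]
P̄ = F·P·Fᵀ + Q = [73 -3 -18; -3 14 27; -18 27 77]
y = z − H·x̄ = [-10]
S = H·P̄·Hᵀ + R = [807]
K = P̄·Hᵀ·S⁻¹ = [-191/807; 15/269; 62/269]
x' = x̄ + K·y = [-511/807, 2002/269, 1801/269]
P' = (I − K·H)·P̄ = [22430/807 2058/269 7000/269; 2058/269 3091/269 4473/269; 7000/269 4473/269 9181/269]

x' = [-511/807, 2002/269, 1801/269]
P' = [22430/807 2058/269 7000/269; 2058/269 3091/269 4473/269; 7000/269 4473/269 9181/269]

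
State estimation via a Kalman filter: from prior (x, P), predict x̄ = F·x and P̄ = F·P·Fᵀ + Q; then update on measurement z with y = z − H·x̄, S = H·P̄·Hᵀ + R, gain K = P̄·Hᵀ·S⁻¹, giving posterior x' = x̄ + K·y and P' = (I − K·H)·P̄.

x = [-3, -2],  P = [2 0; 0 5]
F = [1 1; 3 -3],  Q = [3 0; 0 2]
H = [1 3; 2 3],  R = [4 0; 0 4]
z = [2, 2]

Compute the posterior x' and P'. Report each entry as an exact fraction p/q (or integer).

x' = [-22916/9369, 646/347]
P' = [41128/9369 -764/347; -764/347 460/347]

x̄ = F·x = [-5, -3]
P̄ = F·P·Fᵀ + Q = [10 -9; -9 65]
y = z − H·x̄ = [16, 21]
S = H·P̄·Hᵀ + R = [545 524; 524 521]
K = P̄·Hᵀ·S⁻¹ = [-5189/9369 5093/9369; 154/347 -37/347]
x' = x̄ + K·y = [-22916/9369, 646/347]
P' = (I − K·H)·P̄ = [41128/9369 -764/347; -764/347 460/347]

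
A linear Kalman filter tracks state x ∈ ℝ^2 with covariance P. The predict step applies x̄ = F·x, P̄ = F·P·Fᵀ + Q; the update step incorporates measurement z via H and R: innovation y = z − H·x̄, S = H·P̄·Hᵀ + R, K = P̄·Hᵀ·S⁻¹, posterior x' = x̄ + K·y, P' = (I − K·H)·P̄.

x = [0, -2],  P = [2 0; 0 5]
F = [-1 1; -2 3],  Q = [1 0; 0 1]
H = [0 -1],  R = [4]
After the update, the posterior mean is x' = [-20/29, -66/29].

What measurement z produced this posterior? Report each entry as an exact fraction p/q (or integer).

x̄ = F·x = [-2, -6]
P̄ = F·P·Fᵀ + Q = [8 19; 19 54]
S = H·P̄·Hᵀ + R = [58]
K = P̄·Hᵀ·S⁻¹ = [-19/58; -27/29]
x' − x̄ = [38/29, 108/29] = K·y
y = (KᵀK)⁻¹·Kᵀ·(x' − x̄) = [-4]
z = y + H·x̄ = [-4] + [6] = [2]

z = [2]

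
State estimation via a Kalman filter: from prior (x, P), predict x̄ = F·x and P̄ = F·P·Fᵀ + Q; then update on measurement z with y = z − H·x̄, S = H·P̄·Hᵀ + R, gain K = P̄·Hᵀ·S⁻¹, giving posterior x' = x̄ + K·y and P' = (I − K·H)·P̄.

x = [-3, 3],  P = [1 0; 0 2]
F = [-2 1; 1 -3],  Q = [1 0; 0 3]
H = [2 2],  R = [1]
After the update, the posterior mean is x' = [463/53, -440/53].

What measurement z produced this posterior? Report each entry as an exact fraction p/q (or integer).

x̄ = F·x = [9, -12]
P̄ = F·P·Fᵀ + Q = [7 -8; -8 22]
S = H·P̄·Hᵀ + R = [53]
K = P̄·Hᵀ·S⁻¹ = [-2/53; 28/53]
x' − x̄ = [-14/53, 196/53] = K·y
y = (KᵀK)⁻¹·Kᵀ·(x' − x̄) = [7]
z = y + H·x̄ = [7] + [-6] = [1]

z = [1]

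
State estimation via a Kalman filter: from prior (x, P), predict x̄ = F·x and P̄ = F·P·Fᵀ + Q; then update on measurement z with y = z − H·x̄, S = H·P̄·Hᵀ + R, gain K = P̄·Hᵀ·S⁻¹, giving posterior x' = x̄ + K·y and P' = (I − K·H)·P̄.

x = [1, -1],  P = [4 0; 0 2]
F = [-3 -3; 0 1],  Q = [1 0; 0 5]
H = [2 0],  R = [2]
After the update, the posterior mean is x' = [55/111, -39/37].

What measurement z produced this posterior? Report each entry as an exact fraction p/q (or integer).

z = [1]

x̄ = F·x = [0, -1]
P̄ = F·P·Fᵀ + Q = [55 -6; -6 7]
S = H·P̄·Hᵀ + R = [222]
K = P̄·Hᵀ·S⁻¹ = [55/111; -2/37]
x' − x̄ = [55/111, -2/37] = K·y
y = (KᵀK)⁻¹·Kᵀ·(x' − x̄) = [1]
z = y + H·x̄ = [1] + [0] = [1]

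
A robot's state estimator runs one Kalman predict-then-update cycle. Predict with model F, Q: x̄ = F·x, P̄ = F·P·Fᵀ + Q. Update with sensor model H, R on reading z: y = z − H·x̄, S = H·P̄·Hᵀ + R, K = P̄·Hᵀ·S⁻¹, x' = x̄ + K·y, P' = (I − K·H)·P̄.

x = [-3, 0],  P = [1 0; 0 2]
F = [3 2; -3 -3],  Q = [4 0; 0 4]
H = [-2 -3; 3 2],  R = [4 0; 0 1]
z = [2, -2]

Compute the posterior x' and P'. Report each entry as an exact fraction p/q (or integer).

x' = [-4512/5609, 542/5609]
P' = [5334/5609 -6384/5609; -6384/5609 8524/5609]

x̄ = F·x = [-9, 9]
P̄ = F·P·Fᵀ + Q = [21 -21; -21 31]
y = z − H·x̄ = [11, 7]
S = H·P̄·Hᵀ + R = [115 -39; -39 62]
K = P̄·Hᵀ·S⁻¹ = [2121/5609 3234/5609; -3201/5609 -2104/5609]
x' = x̄ + K·y = [-4512/5609, 542/5609]
P' = (I − K·H)·P̄ = [5334/5609 -6384/5609; -6384/5609 8524/5609]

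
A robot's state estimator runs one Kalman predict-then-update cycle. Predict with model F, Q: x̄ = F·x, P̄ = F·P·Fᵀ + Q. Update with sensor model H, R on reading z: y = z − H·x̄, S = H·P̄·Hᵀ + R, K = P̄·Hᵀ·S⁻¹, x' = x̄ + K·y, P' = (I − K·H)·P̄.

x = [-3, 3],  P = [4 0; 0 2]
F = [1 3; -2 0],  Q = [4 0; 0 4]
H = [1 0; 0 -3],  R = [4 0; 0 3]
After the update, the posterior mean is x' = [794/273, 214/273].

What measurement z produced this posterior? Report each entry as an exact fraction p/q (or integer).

x̄ = F·x = [6, 6]
P̄ = F·P·Fᵀ + Q = [26 -8; -8 20]
S = H·P̄·Hᵀ + R = [30 24; 24 183]
K = P̄·Hᵀ·S⁻¹ = [697/819 16/819; -4/819 -268/819]
x' − x̄ = [-844/273, -1424/273] = K·y
y = (KᵀK)⁻¹·Kᵀ·(x' − x̄) = [-4, 16]
z = y + H·x̄ = [-4, 16] + [6, -18] = [2, -2]

z = [2, -2]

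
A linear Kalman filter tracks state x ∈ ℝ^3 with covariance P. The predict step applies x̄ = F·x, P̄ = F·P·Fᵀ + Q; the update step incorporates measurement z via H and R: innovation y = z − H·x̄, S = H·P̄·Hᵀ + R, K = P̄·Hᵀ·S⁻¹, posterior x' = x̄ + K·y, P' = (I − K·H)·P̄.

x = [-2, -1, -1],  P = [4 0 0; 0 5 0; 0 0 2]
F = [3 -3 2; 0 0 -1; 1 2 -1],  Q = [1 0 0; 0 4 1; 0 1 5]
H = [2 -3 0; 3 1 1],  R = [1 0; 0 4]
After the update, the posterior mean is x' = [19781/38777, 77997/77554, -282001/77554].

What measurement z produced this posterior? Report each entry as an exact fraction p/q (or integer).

z = [-2, -1]

x̄ = F·x = [-5, 1, -3]
P̄ = F·P·Fᵀ + Q = [90 -4 -22; -4 6 3; -22 3 31]
S = H·P̄·Hᵀ + R = [463 497; 497 701]
K = P̄·Hᵀ·S⁻¹ = [6662/38777 8774/38777; -16735/77554 11533/77554; -21249/77554 11525/77554]
x' − x̄ = [213666/38777, 443/77554, -49339/77554] = K·y
y = (KᵀK)⁻¹·Kᵀ·(x' − x̄) = [11, 16]
z = y + H·x̄ = [11, 16] + [-13, -17] = [-2, -1]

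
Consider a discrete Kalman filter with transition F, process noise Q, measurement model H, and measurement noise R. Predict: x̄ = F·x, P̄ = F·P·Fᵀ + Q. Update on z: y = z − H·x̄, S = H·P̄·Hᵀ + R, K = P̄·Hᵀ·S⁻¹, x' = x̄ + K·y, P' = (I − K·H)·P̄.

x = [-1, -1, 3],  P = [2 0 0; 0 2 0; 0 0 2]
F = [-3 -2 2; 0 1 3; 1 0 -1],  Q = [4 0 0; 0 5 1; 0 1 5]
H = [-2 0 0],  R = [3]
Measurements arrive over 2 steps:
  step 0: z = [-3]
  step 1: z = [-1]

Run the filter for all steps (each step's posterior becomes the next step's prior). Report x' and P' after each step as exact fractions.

step 0: x̄ = F·x = [11, 8, -4]
step 0: P̄ = F·P·Fᵀ + Q = [38 8 -10; 8 25 -5; -10 -5 9]
step 0: y = z − H·x̄ = [19]
step 0: S = H·P̄·Hᵀ + R = [155]
step 0: K = P̄·Hᵀ·S⁻¹ = [-76/155; -16/155; 4/31]
step 0: x' = x̄ + K·y = [261/155, 936/155, -48/31]
step 0: P' = (I − K·H)·P̄ = [114/155 24/155 -6/31; 24/155 3619/155 -91/31; -6/31 -91/31 199/31]
step 1: x̄ = F·x = [-627/31, 216/155, 501/155]
step 1: P̄ = F·P·Fᵀ + Q = [4878/31 150/31 -688/31; 150/31 10619/155 -2441/155; -688/31 -2441/155 1944/155]
step 1: y = z − H·x̄ = [-1285/31]
step 1: S = H·P̄·Hᵀ + R = [19605/31]
step 1: K = P̄·Hᵀ·S⁻¹ = [-3252/6535; -20/1307; 1376/19605]
step 1: x' = x̄ + K·y = [525/1307, 13252/6535, 6331/19605]
step 1: P' = (I − K·H)·P̄ = [4878/6535 30/1307 -688/6535; 30/1307 446743/6535 -98477/6535; -688/6535 -98477/6535 184808/19605]

step 0: x' = [261/155, 936/155, -48/31], P' = [114/155 24/155 -6/31; 24/155 3619/155 -91/31; -6/31 -91/31 199/31]
step 1: x' = [525/1307, 13252/6535, 6331/19605], P' = [4878/6535 30/1307 -688/6535; 30/1307 446743/6535 -98477/6535; -688/6535 -98477/6535 184808/19605]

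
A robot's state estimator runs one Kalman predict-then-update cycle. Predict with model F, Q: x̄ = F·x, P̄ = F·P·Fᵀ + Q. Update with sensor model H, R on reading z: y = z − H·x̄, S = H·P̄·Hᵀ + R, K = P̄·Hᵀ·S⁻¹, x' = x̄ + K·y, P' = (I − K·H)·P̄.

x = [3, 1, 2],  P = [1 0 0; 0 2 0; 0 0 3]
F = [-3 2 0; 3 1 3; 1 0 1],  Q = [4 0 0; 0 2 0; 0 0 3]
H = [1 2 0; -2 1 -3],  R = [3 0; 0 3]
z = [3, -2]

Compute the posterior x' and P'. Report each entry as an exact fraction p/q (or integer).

x' = [-14323/8314, 21443/8314, 20735/8314]
P' = [54195/8314 -26541/8314 -20958/4157; -26541/8314 19113/8314 11271/4157; -20958/4157 11271/4157 35599/8314]

x̄ = F·x = [-7, 16, 5]
P̄ = F·P·Fᵀ + Q = [21 -5 -3; -5 40 12; -3 12 7]
y = z − H·x̄ = [-22, -17]
S = H·P̄·Hᵀ + R = [164 -10; -10 102]
K = P̄·Hᵀ·S⁻¹ = [371/8314 -3061/8314; 3895/8314 1523/8314; 528/4157 -141/8314]
x' = x̄ + K·y = [-14323/8314, 21443/8314, 20735/8314]
P' = (I − K·H)·P̄ = [54195/8314 -26541/8314 -20958/4157; -26541/8314 19113/8314 11271/4157; -20958/4157 11271/4157 35599/8314]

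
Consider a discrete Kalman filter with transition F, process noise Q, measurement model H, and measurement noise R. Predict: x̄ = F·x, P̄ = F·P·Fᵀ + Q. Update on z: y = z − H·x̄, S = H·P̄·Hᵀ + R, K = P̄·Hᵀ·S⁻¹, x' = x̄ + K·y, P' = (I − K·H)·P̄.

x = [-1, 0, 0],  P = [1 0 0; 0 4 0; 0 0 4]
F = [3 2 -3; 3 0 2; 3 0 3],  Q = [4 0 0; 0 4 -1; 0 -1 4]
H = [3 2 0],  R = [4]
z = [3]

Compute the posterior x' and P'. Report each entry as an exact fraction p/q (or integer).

x̄ = F·x = [-3, -3, -3]
P̄ = F·P·Fᵀ + Q = [65 -15 -27; -15 29 32; -27 32 49]
y = z − H·x̄ = [18]
S = H·P̄·Hᵀ + R = [525]
K = P̄·Hᵀ·S⁻¹ = [11/35; 13/525; -17/525]
x' = x̄ + K·y = [93/35, -447/175, -627/175]
P' = (I − K·H)·P̄ = [92/7 -668/35 -758/35; -668/35 15056/525 17021/525; -758/35 17021/525 25436/525]

x' = [93/35, -447/175, -627/175]
P' = [92/7 -668/35 -758/35; -668/35 15056/525 17021/525; -758/35 17021/525 25436/525]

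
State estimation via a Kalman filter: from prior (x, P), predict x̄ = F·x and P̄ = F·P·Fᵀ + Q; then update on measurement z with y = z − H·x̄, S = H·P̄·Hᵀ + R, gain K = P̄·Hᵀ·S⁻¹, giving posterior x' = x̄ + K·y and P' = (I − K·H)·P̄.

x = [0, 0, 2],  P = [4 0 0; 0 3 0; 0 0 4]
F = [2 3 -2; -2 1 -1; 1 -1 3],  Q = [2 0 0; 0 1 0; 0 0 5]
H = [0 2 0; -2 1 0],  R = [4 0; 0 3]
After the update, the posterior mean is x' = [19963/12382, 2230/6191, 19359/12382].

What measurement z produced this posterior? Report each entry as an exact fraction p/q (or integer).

x̄ = F·x = [-4, -2, 6]
P̄ = F·P·Fᵀ + Q = [61 1 -25; 1 24 -23; -25 -23 48]
S = H·P̄·Hᵀ + R = [100 44; 44 267]
K = P̄·Hᵀ·S⁻¹ = [2929/12382 -3047/6191; 2962/6191 22/6191; -6735/12382 1181/6191]
x' − x̄ = [69491/12382, 14612/6191, -54933/12382] = K·y
y = (KᵀK)⁻¹·Kᵀ·(x' − x̄) = [5, -9]
z = y + H·x̄ = [5, -9] + [-4, 6] = [1, -3]

z = [1, -3]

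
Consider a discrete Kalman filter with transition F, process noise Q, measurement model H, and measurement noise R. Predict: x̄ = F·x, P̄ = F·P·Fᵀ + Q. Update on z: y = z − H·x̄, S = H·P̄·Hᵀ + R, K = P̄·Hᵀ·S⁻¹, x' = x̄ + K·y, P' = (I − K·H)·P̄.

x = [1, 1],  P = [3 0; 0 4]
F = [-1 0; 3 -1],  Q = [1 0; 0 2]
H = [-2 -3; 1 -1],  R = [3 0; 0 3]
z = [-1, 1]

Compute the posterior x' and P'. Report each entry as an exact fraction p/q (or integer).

x' = [93/344, 15/344]
P' = [261/344 -141/344; -141/344 177/344]

x̄ = F·x = [-1, 2]
P̄ = F·P·Fᵀ + Q = [4 -9; -9 33]
y = z − H·x̄ = [3, 4]
S = H·P̄·Hᵀ + R = [208 100; 100 58]
K = P̄·Hᵀ·S⁻¹ = [-33/344 67/172; -83/344 -53/172]
x' = x̄ + K·y = [93/344, 15/344]
P' = (I − K·H)·P̄ = [261/344 -141/344; -141/344 177/344]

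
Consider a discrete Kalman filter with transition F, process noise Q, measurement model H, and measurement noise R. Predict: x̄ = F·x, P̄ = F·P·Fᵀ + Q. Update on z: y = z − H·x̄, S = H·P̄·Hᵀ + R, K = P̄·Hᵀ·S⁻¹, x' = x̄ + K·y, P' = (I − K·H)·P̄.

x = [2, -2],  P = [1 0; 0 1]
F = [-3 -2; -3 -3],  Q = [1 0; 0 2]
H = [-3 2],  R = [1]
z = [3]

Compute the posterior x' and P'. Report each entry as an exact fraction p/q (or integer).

x' = [-2/3, 5/9]
P' = [26/3 115/9; 115/9 515/27]

x̄ = F·x = [-2, 0]
P̄ = F·P·Fᵀ + Q = [14 15; 15 20]
y = z − H·x̄ = [-3]
S = H·P̄·Hᵀ + R = [27]
K = P̄·Hᵀ·S⁻¹ = [-4/9; -5/27]
x' = x̄ + K·y = [-2/3, 5/9]
P' = (I − K·H)·P̄ = [26/3 115/9; 115/9 515/27]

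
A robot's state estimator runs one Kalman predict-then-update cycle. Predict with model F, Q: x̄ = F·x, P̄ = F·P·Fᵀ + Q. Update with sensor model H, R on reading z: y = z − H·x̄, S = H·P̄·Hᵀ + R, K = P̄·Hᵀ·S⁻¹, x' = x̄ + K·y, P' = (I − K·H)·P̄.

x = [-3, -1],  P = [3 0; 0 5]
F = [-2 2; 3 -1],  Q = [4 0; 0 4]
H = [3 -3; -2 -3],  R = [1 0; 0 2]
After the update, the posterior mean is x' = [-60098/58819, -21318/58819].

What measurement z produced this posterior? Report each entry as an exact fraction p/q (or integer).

x̄ = F·x = [4, -8]
P̄ = F·P·Fᵀ + Q = [36 -28; -28 36]
S = H·P̄·Hᵀ + R = [1153 192; 192 134]
K = P̄·Hᵀ·S⁻¹ = [11712/58819 -11514/58819; -7872/58819 -11546/58819]
x' − x̄ = [-295374/58819, 449234/58819] = K·y
y = (KᵀK)⁻¹·Kᵀ·(x' − x̄) = [-38, -13]
z = y + H·x̄ = [-38, -13] + [36, 16] = [-2, 3]

z = [-2, 3]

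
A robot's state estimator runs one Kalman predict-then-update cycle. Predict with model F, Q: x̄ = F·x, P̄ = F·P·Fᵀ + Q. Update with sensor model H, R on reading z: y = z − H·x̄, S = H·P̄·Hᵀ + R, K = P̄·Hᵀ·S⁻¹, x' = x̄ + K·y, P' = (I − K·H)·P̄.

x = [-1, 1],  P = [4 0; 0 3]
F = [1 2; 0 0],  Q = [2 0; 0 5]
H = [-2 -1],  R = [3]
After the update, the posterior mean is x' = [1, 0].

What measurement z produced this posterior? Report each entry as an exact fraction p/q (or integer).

x̄ = F·x = [1, 0]
P̄ = F·P·Fᵀ + Q = [18 0; 0 5]
S = H·P̄·Hᵀ + R = [80]
K = P̄·Hᵀ·S⁻¹ = [-9/20; -1/16]
x' − x̄ = [0, 0] = K·y
y = (KᵀK)⁻¹·Kᵀ·(x' − x̄) = [0]
z = y + H·x̄ = [0] + [-2] = [-2]

z = [-2]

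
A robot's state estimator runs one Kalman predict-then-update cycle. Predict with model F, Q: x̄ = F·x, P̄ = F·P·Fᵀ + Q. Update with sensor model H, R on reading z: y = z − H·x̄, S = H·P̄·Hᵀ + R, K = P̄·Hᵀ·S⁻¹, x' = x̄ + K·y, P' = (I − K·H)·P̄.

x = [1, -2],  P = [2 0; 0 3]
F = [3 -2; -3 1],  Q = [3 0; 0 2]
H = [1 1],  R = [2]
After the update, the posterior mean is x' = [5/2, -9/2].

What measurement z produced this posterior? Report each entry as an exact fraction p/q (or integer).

z = [-3]

x̄ = F·x = [7, -5]
P̄ = F·P·Fᵀ + Q = [33 -24; -24 23]
S = H·P̄·Hᵀ + R = [10]
K = P̄·Hᵀ·S⁻¹ = [9/10; -1/10]
x' − x̄ = [-9/2, 1/2] = K·y
y = (KᵀK)⁻¹·Kᵀ·(x' − x̄) = [-5]
z = y + H·x̄ = [-5] + [2] = [-3]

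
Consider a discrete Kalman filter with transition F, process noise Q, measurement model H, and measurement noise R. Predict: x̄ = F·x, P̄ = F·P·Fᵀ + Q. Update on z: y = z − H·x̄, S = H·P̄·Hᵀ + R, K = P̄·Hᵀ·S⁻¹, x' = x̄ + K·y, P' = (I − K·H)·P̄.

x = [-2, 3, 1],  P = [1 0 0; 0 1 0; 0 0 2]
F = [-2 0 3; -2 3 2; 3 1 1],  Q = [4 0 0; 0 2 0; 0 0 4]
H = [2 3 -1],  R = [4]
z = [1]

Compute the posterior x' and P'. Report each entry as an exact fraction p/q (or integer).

x' = [-2381/517, 1755/517, -254/517]
P' = [3442/517 -1728/517 1300/517; -1728/517 1891/517 1817/517; 1300/517 1817/517 8103/517]

x̄ = F·x = [7, 15, -2]
P̄ = F·P·Fᵀ + Q = [26 16 0; 16 23 1; 0 1 16]
y = z − H·x̄ = [-60]
S = H·P̄·Hᵀ + R = [517]
K = P̄·Hᵀ·S⁻¹ = [100/517; 100/517; -13/517]
x' = x̄ + K·y = [-2381/517, 1755/517, -254/517]
P' = (I − K·H)·P̄ = [3442/517 -1728/517 1300/517; -1728/517 1891/517 1817/517; 1300/517 1817/517 8103/517]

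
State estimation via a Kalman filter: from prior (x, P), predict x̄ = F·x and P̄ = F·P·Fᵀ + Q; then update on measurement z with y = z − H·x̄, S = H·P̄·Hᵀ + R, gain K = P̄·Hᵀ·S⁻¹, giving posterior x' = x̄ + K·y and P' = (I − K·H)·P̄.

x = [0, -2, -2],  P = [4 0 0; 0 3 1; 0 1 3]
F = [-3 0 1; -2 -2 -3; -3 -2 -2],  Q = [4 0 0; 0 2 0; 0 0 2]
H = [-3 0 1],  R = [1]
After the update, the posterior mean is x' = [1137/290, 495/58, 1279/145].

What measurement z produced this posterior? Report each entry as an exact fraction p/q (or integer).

x̄ = F·x = [-2, 10, 8]
P̄ = F·P·Fᵀ + Q = [43 13 28; 13 69 64; 28 64 70]
S = H·P̄·Hᵀ + R = [290]
K = P̄·Hᵀ·S⁻¹ = [-101/290; 5/58; -7/145]
x' − x̄ = [1717/290, -85/58, 119/145] = K·y
y = (KᵀK)⁻¹·Kᵀ·(x' − x̄) = [-17]
z = y + H·x̄ = [-17] + [14] = [-3]

z = [-3]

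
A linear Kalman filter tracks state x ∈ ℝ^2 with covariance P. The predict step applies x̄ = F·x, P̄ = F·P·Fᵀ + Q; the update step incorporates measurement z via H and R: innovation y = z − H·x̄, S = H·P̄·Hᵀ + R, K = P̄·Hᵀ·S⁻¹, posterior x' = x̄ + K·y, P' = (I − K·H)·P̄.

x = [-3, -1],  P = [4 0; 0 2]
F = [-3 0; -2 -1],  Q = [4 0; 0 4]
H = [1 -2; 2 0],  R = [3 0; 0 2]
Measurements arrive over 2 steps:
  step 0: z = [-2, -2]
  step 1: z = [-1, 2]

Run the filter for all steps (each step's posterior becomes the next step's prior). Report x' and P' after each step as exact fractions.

step 0: x' = [-2381/2707, 1641/2707], P' = [1336/2707 680/2707; 680/2707 2194/2707]
step 1: x' = [1456793/1337389, 1313775/1337389], P' = [631148/1337389 311464/1337389; 311464/1337389 1047794/1337389]

step 0: x̄ = F·x = [9, 7]
step 0: P̄ = F·P·Fᵀ + Q = [40 24; 24 22]
step 0: y = z − H·x̄ = [3, -20]
step 0: S = H·P̄·Hᵀ + R = [35 -16; -16 162]
step 0: K = P̄·Hᵀ·S⁻¹ = [-8/2707 1336/2707; -1236/2707 680/2707]
step 0: x' = x̄ + K·y = [-2381/2707, 1641/2707]
step 0: P' = (I − K·H)·P̄ = [1336/2707 680/2707; 680/2707 2194/2707]
step 1: x̄ = F·x = [7143/2707, 3121/2707]
step 1: P̄ = F·P·Fᵀ + Q = [22852/2707 10056/2707; 10056/2707 21086/2707]
step 1: y = z − H·x̄ = [-3608/2707, -8872/2707]
step 1: S = H·P̄·Hᵀ + R = [75093/2707 5480/2707; 5480/2707 96822/2707]
step 1: K = P̄·Hᵀ·S⁻¹ = [2740/1337389 631148/1337389; -594708/1337389 311464/1337389]
step 1: x' = x̄ + K·y = [1456793/1337389, 1313775/1337389]
step 1: P' = (I − K·H)·P̄ = [631148/1337389 311464/1337389; 311464/1337389 1047794/1337389]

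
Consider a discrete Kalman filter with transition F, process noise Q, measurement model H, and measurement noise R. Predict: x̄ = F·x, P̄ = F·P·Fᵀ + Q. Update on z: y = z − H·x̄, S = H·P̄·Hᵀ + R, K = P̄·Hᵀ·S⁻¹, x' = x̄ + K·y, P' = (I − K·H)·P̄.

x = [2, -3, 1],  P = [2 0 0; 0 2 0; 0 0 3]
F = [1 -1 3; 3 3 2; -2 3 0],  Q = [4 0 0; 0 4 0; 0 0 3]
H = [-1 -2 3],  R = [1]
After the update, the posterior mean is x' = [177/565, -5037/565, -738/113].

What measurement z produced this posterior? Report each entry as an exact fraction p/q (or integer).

z = [-2]

x̄ = F·x = [8, -1, -13]
P̄ = F·P·Fᵀ + Q = [35 18 -10; 18 52 6; -10 6 29]
S = H·P̄·Hᵀ + R = [565]
K = P̄·Hᵀ·S⁻¹ = [-101/565; -104/565; 17/113]
x' − x̄ = [-4343/565, -4472/565, 731/113] = K·y
y = (KᵀK)⁻¹·Kᵀ·(x' − x̄) = [43]
z = y + H·x̄ = [43] + [-45] = [-2]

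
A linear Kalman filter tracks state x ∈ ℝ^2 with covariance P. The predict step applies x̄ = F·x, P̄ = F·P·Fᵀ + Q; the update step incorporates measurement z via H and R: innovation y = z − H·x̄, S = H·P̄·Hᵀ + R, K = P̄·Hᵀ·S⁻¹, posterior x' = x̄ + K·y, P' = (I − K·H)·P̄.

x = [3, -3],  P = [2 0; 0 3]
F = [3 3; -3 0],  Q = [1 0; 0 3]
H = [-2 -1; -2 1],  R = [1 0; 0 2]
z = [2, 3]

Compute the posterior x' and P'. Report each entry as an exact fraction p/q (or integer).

x̄ = F·x = [0, -9]
P̄ = F·P·Fᵀ + Q = [46 -18; -18 21]
y = z − H·x̄ = [-7, 12]
S = H·P̄·Hᵀ + R = [134 163; 163 279]
K = P̄·Hᵀ·S⁻¹ = [-2716/10817 -2678/10817; -5106/10817 5193/10817]
x' = x̄ + K·y = [-13124/10817, 705/10817]
P' = (I − K·H)·P̄ = [2018/10817 -1320/10817; -1320/10817 7746/10817]

x' = [-13124/10817, 705/10817]
P' = [2018/10817 -1320/10817; -1320/10817 7746/10817]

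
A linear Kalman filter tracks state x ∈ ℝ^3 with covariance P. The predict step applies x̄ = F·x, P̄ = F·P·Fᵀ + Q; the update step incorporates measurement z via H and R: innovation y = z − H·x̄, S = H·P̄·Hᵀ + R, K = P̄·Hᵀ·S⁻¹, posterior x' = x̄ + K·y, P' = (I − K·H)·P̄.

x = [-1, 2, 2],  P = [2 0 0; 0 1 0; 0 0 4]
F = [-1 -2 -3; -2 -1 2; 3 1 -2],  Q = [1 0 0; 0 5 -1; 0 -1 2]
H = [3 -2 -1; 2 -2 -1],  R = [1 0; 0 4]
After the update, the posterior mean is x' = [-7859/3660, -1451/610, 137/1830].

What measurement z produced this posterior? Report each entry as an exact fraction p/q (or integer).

x̄ = F·x = [-9, 4, -5]
P̄ = F·P·Fᵀ + Q = [43 -18 16; -18 30 -30; 16 -30 37]
S = H·P̄·Hᵀ + R = [545 395; 395 293]
K = P̄·Hᵀ·S⁻¹ = [1787/3660 -217/732; 243/610 -93/122; -461/1830 193/366]
x' − x̄ = [25081/3660, -3891/610, 9287/1830] = K·y
y = (KᵀK)⁻¹·Kᵀ·(x' − x̄) = [28, 23]
z = y + H·x̄ = [28, 23] + [-30, -21] = [-2, 2]

z = [-2, 2]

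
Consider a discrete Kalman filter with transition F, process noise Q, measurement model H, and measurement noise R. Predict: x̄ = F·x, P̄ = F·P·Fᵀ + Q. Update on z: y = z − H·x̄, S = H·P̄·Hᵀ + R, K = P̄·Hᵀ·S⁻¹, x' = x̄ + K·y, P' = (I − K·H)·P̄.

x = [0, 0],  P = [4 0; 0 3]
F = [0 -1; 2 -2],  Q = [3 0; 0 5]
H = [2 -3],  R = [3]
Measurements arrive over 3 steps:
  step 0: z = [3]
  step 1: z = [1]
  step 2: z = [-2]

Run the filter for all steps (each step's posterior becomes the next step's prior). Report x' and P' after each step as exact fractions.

step 0: x̄ = F·x = [0, 0]
step 0: P̄ = F·P·Fᵀ + Q = [6 6; 6 33]
step 0: y = z − H·x̄ = [3]
step 0: S = H·P̄·Hᵀ + R = [252]
step 0: K = P̄·Hᵀ·S⁻¹ = [-1/42; -29/84]
step 0: x' = x̄ + K·y = [-1/14, -29/28]
step 0: P' = (I − K·H)·P̄ = [41/7 55/14; 55/14 83/28]
step 1: x̄ = F·x = [29/28, 27/14]
step 1: P̄ = F·P·Fᵀ + Q = [167/28 -27/14; -27/14 62/7]
step 1: y = z − H·x̄ = [33/7]
step 1: S = H·P̄·Hᵀ + R = [908/7]
step 1: K = P̄·Hᵀ·S⁻¹ = [31/227; -213/908]
step 1: x' = x̄ + K·y = [1525/908, 747/908]
step 1: P' = (I − K·H)·P̄ = [3219/908 1011/454; 1011/454 1561/908]
step 2: x̄ = F·x = [-747/908, 389/227]
step 2: P̄ = F·P·Fᵀ + Q = [4285/908 -461/454; -461/454 1871/227]
step 2: y = z − H·x̄ = [2173/454]
step 2: S = H·P̄·Hᵀ + R = [24571/227]
step 2: K = P̄·Hᵀ·S⁻¹ = [2834/24571; -6074/24571]
step 2: x' = x̄ + K·y = [-26599/98284, 13034/24571]
step 2: P' = (I − K·H)·P̄ = [322293/98284 101763/49142; 101763/49142 39995/24571]

step 0: x' = [-1/14, -29/28], P' = [41/7 55/14; 55/14 83/28]
step 1: x' = [1525/908, 747/908], P' = [3219/908 1011/454; 1011/454 1561/908]
step 2: x' = [-26599/98284, 13034/24571], P' = [322293/98284 101763/49142; 101763/49142 39995/24571]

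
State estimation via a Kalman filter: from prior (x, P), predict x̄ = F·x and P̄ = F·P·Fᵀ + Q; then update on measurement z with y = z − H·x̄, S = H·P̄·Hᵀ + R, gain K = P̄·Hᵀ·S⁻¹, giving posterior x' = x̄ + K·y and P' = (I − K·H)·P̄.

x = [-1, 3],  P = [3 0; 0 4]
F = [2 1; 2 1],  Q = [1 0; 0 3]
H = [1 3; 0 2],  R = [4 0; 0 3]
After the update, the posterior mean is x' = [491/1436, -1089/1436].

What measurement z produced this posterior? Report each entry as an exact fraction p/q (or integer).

x̄ = F·x = [1, 1]
P̄ = F·P·Fᵀ + Q = [17 16; 16 19]
S = H·P̄·Hᵀ + R = [288 146; 146 79]
K = P̄·Hᵀ·S⁻¹ = [463/1436 -137/718; 219/1436 143/718]
x' − x̄ = [-945/1436, -2525/1436] = K·y
y = (KᵀK)⁻¹·Kᵀ·(x' − x̄) = [-5, -5]
z = y + H·x̄ = [-5, -5] + [4, 2] = [-1, -3]

z = [-1, -3]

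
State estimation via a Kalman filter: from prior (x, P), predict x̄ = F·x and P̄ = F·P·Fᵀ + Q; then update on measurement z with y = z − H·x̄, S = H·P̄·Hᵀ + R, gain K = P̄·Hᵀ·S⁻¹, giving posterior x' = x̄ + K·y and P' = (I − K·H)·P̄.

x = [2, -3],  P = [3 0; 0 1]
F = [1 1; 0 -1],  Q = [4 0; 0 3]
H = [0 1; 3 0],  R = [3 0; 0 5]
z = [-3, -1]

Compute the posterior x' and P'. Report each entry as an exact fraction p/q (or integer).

x̄ = F·x = [-1, 3]
P̄ = F·P·Fᵀ + Q = [8 -1; -1 4]
y = z − H·x̄ = [-6, 2]
S = H·P̄·Hᵀ + R = [7 -3; -3 77]
K = P̄·Hᵀ·S⁻¹ = [-1/106 33/106; 299/530 -9/530]
x' = x̄ + K·y = [-17/53, -111/265]
P' = (I − K·H)·P̄ = [55/106 -3/106; -3/106 897/530]

x' = [-17/53, -111/265]
P' = [55/106 -3/106; -3/106 897/530]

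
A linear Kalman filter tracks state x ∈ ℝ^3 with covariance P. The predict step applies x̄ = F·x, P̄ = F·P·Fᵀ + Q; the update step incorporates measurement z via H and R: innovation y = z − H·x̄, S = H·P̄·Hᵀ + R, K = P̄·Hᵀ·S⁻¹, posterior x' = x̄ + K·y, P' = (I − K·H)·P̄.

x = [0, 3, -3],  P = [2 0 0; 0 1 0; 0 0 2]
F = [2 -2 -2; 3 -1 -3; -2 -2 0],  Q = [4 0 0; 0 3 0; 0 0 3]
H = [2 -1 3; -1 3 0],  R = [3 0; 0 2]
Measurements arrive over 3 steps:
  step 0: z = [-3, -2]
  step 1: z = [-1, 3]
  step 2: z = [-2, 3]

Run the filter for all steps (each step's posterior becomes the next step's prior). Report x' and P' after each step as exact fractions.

step 0: x' = [-22121/9441, -13285/9441, -19/18882], P' = [70876/9441 25370/9441 -37355/9441; 25370/9441 11116/9441 -12739/9441; -37355/9441 -12739/9441 45887/18882]
step 1: x' = [99654397/166653280, 419068767/333306560, -107093763/666613120], P' = [600289807/83326640 432945637/166653280 -1274915313/333306560; 432945637/166653280 383458327/333306560 -877873563/666613120; -1274915313/333306560 -877873563/666613120 3157573647/1333226240]
step 2: x' = [1125315164535/22458282870058, 42745639581271/44916565740116, -46902214470575/89833131480232], P' = [80748197476810/11229141435029 29117277253277/11229141435029 -85743191510205/22458282870058; 29117277253277/11229141435029 25796170549757/22458282870058 -59035244803125/44916565740116; -85743191510205/22458282870058 -59035244803125/44916565740116 212388593834121/89833131480232]

step 0: x̄ = F·x = [0, 6, -6]
step 0: P̄ = F·P·Fᵀ + Q = [24 26 -4; 26 40 -10; -4 -10 15]
step 0: y = z − H·x̄ = [21, -20]
step 0: S = H·P̄·Hᵀ + R = [182 -64; -64 230]
step 0: K = P̄·Hᵀ·S⁻¹ = [1439/9441 2617/9441; 469/9441 3989/9441; 4573/18882 -431/9441]
step 0: x' = x̄ + K·y = [-22121/9441, -13285/9441, -19/18882]
step 0: P' = (I − K·H)·P̄ = [70876/9441 25370/9441 -37355/9441; 25370/9441 11116/9441 -12739/9441; -37355/9441 -12739/9441 45887/18882]
step 1: x̄ = F·x = [-17653/9441, -106099/18882, 7868/1049]
step 1: P̄ = F·P·Fᵀ + Q = [451474/9441 728537/9441 -48824/1049; 728537/9441 2655101/18882 -89452/1049; -48824/1049 -89452/1049 62139/1049]
step 1: y = z − H·x̄ = [-53249/2098, 339637/18882]
step 1: S = H·P̄·Hᵀ + R = [1075177/2098 -1269601/2098; -1269601/2098 16094177/18882]
step 1: K = P̄·Hᵀ·S⁻¹ = [37227081/333306560 98257297/333306560; 21009251/666613120 284483707/666613120; 343048521/1333226240 -83790063/1333226240]
step 1: x' = x̄ + K·y = [99654397/166653280, 419068767/333306560, -107093763/666613120]
step 1: P' = (I − K·H)·P̄ = [600289807/83326640 432945637/166653280 -1274915313/333306560; 432945637/166653280 383458327/333306560 -877873563/666613120; -1274915313/333306560 -877873563/666613120 3157573647/1333226240]
step 2: x̄ = F·x = [-332426183/333306560, 678996519/666613120, -618377561/166653280]
step 2: P̄ = F·P·Fᵀ + Q = [15389968167/333306560 49541183609/666613120 -7463105991/166653280; 49541183609/666613120 180871436263/1333226240 -27386716377/333306560; -7463105991/166653280 -27386716377/333306560 4766380023/83326640]
step 2: y = z − H·x̄ = [8096005743/666613120, -702002563/666613120]
step 2: S = H·P̄·Hᵀ + R = [661962878007/1333226240 -778964729387/1333226240; -778964729387/1333226240 1097575048207/1333226240]
step 2: K = P̄·Hᵀ·S⁻¹ = [9998221607/89475230558 6603634283021/22458282870058; 5630999359/178950461116 19153957142717/44916565740116; 92019573741/357900922232 -5619351388965/89833131480232]
step 2: x' = x̄ + K·y = [1125315164535/22458282870058, 42745639581271/44916565740116, -46902214470575/89833131480232]
step 2: P' = (I − K·H)·P̄ = [80748197476810/11229141435029 29117277253277/11229141435029 -85743191510205/22458282870058; 29117277253277/11229141435029 25796170549757/22458282870058 -59035244803125/44916565740116; -85743191510205/22458282870058 -59035244803125/44916565740116 212388593834121/89833131480232]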